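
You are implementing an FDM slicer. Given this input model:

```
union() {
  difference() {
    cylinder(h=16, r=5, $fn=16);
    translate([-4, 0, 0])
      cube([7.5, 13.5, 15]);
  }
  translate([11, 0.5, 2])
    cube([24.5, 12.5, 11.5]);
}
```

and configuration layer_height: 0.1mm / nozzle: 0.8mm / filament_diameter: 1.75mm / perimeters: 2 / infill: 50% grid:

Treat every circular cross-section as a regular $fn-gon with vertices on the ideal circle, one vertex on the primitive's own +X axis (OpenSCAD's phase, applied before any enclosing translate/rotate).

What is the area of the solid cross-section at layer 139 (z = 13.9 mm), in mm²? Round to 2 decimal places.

43.55 mm²

At z = 13.9 mm: the r=5 cylinder gives a regular 16-gon of circumradius 5 (constant along its height) (area = (16/2)·5.000²·sin(360°/16) = 76.54 mm²); the cube at (-4, 0) (footprint 7.5×13.5) is included at this height (area 101.25 mm²); Subtracting the remaining from the first: starting from the r=5 cylinder (76.54 mm²), the 7.5×13.5 cube at (-4, 0) partially overlaps it — only the 32.99 mm² overlap (of its 101.25 mm²) is removed, clipping the outline — area = 43.55 mm²; the cube at (11, 0.5) does not reach this height (z outside [2, 13.5]); Taking the union: only that combined region is present, so the union is just that shape — area = 43.55 mm². Overall, the cross-section is a single solid region. Net area = 43.55 mm².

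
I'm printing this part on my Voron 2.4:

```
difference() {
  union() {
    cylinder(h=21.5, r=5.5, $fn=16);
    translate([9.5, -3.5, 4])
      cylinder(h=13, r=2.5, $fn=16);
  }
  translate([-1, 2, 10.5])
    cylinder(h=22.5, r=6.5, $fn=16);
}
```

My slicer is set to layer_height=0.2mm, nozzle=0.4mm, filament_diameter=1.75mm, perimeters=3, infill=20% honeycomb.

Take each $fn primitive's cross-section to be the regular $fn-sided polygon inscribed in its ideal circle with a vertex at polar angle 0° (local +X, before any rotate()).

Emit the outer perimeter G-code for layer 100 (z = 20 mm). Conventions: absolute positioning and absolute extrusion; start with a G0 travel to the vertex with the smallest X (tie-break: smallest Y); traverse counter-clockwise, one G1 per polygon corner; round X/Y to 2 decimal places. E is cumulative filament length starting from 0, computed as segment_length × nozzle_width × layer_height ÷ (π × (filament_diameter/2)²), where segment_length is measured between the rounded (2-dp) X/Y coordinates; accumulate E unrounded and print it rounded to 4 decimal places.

G0 X-4.07 Y-3.61 Z20.00
G1 X-3.89 Y-3.89 E0.0111
G1 X-2.10 Y-5.08 E0.0826
G1 X0.00 Y-5.50 E0.1538
G1 X2.10 Y-5.08 E0.2250
G1 X3.89 Y-3.89 E0.2965
G1 X5.08 Y-2.10 E0.3680
G1 X5.50 Y0.00 E0.4392
G1 X5.30 Y1.00 E0.4732
G1 X5.01 Y-0.49 E0.5236
G1 X3.60 Y-2.60 E0.6080
G1 X1.49 Y-4.01 E0.6925
G1 X-1.00 Y-4.50 E0.7769
G1 X-3.49 Y-4.01 E0.8613
G1 X-4.07 Y-3.61 E0.8847

At z = 20 mm: the r=5.5 cylinder contributes a regular 16-gon of circumradius 5.5; the cylinder at (9.5, -3.5) is absent (z outside [4, 17]); Taking the union: only the r=5.5 cylinder is present, so the union is just that shape — 1 connected region; the r=6.5 cylinder at (-1, 2) gives a regular 16-gon of circumradius 6.5 (constant along its height); Taking the first minus the rest: starting from the result so far, the r=6.5 cylinder at (-1, 2) partially overlaps it — only the 81.97 mm² overlap (of its 129.35 mm²) is removed, clipping the outline — 1 connected region. The outline is a single polygon with 14 vertices. Extrusion per mm of travel: 0.4 × 0.2 / (π × 0.875²) = 0.033260. Accumulating E over each segment gives final E = 0.8847.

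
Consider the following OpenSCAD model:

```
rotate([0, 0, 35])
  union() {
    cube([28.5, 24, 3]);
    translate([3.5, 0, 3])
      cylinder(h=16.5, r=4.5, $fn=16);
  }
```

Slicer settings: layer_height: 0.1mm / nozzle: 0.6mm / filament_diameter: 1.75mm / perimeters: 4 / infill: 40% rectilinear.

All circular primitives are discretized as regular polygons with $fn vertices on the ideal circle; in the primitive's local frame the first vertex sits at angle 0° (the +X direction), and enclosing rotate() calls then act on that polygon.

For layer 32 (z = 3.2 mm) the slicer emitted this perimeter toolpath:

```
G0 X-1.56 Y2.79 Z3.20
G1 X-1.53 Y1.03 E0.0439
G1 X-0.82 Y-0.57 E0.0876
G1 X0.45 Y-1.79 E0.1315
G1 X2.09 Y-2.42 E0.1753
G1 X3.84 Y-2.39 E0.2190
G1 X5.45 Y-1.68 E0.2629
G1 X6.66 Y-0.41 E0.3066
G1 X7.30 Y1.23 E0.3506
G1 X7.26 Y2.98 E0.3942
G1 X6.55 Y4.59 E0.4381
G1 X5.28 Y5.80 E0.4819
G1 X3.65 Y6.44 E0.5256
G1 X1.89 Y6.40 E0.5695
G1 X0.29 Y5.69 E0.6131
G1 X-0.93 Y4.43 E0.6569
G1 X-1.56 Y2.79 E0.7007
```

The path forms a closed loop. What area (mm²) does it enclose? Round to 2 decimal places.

61.98 mm²

Apply the shoelace formula to the sequence of (X, Y) vertices; enclosed area = 61.98 mm².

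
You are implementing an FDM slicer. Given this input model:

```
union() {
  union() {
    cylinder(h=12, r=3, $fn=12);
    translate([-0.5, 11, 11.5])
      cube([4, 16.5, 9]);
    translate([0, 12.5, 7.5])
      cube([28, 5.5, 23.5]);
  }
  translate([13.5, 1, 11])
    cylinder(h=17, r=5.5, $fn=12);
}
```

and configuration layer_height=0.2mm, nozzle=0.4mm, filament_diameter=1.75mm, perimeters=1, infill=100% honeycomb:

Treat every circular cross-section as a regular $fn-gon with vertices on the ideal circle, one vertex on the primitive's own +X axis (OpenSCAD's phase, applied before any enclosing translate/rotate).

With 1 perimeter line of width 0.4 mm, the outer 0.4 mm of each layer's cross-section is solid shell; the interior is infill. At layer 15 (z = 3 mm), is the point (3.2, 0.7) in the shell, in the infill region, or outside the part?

At z = 3 mm: the cylinder: section is a regular 12-gon, circumradius r=3; the cube at (-0.5, 11) is not intersected at this z (z outside [11.5, 20.5]); the cube at (0, 12.5) is absent (z outside [7.5, 31]); Combining (union): only the r=3 cylinder is present, so the union is just that shape — 1 connected region; the cylinder at (13.5, 1) does not reach this height (z outside [11, 28]); Taking the union: only that combined region is present, so the union is just that shape — 1 connected region. Overall, the cross-section is a single solid region. The nearest boundary edge runs (3.00, 0.00)→(2.60, 1.50); distance from the point to it = 0.37 mm. The point is not inside any of the regions above, so it lies outside the cross-section (0.37 mm from the nearest boundary).

outside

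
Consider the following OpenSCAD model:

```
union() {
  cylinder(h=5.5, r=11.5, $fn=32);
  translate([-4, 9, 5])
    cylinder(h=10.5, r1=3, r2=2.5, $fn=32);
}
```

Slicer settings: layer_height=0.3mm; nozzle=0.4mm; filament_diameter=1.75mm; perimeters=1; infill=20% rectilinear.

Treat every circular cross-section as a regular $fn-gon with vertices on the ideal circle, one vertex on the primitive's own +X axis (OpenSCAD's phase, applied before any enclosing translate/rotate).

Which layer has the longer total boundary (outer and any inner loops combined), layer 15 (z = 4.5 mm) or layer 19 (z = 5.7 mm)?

Layer 15 (z = 4.5): the r=11.5 cylinder gives a regular 32-gon of circumradius 11.5 (constant along its height) (perimeter = 2·32·11.500·sin(180°/32) = 72.14 mm); the cone at (-4, 9) is not intersected at this z (z outside [5, 15.5]); Combining (union): only the r=11.5 cylinder is present, so the union is just that shape — boundary = 72.14 mm. So its perimeter = 72.14 mm. Layer 19 (z = 5.7): the cylinder is not intersected at this z (z outside [0, 5.5]); the cone at (-4, 9) (r1=3→r2=2.5) has section circumradius 2.967 here — a regular 32-gon (perimeter = 2·32·2.967·sin(180°/32) = 18.61 mm); Combining (union): only the cone at (-4, 9) is present, so the union is just that shape — boundary = 18.61 mm. So its perimeter = 18.61 mm. Layer 15 is larger (72.14 vs 18.61 mm).

layer 15 (z = 4.5 mm)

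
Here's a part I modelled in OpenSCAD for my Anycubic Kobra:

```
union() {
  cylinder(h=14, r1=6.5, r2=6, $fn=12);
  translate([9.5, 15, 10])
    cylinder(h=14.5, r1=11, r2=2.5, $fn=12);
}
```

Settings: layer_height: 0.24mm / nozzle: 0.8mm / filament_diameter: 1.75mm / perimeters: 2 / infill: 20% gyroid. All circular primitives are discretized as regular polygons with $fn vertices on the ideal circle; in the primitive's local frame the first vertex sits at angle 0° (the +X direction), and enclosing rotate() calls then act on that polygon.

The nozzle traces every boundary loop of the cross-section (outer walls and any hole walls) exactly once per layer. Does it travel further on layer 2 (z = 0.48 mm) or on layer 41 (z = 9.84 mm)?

layer 2 (z = 0.48 mm)

Layer 2 (z = 0.48): the cone (r1=6.5→r2=6) has section circumradius 6.483 here — a regular 12-gon (perimeter = 2·12·6.483·sin(180°/12) = 40.27 mm); the cone at (9.5, 15) does not reach this height (z outside [10, 24.5]); Taking the union: only the cone is present, so the union is just that shape — boundary = 40.27 mm. So its perimeter = 40.27 mm. Layer 41 (z = 9.84): the cone: at t=0.703 of its height the radius interpolates to r₁+(r₂−r₁)t = 6.149, giving a regular 12-gon of that circumradius (perimeter = 2·12·6.149·sin(180°/12) = 38.19 mm); the cone at (9.5, 15) is not intersected at this z (z outside [10, 24.5]); Merging all regions: only the cone is present, so the union is just that shape — boundary = 38.19 mm. So its perimeter = 38.19 mm. Layer 2 is larger (40.27 vs 38.19 mm).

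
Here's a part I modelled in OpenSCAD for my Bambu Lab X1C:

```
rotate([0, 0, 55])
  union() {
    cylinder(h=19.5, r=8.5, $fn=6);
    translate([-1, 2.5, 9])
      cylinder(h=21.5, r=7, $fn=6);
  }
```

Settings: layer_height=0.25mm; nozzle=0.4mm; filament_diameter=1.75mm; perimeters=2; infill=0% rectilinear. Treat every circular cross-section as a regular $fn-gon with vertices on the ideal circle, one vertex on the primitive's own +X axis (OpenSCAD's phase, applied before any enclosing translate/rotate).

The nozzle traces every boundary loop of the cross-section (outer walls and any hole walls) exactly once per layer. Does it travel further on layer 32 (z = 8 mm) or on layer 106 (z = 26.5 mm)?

layer 32 (z = 8 mm)

Layer 32 (z = 8): the r=8.5 cylinder gives a regular 6-gon of circumradius 8.5 (constant along its height) (perimeter = 2·6·8.500·sin(180°/6) = 51.00 mm); the cylinder at (-1, 2.5) is not intersected at this z (z outside [9, 30.5]); Taking the union: only the r=8.5 cylinder is present, so the union is just that shape — boundary = 51.00 mm; (rotated 55° about Z; rotation is an isometry so areas/perimeters/island counts are preserved). So its perimeter = 51.00 mm. Layer 106 (z = 26.5): the cylinder is not intersected at this z (z outside [0, 19.5]); the cylinder at (-1, 2.5): section is a regular 6-gon, circumradius r=7 (perimeter = 2·6·7.000·sin(180°/6) = 42.00 mm); Taking the union: only the r=7 cylinder at (-1, 2.5) is present, so the union is just that shape — boundary = 42.00 mm; (rotated 55° about Z; rotation is an isometry so areas/perimeters/island counts are preserved). So its perimeter = 42.00 mm. Layer 32 is larger (51.00 vs 42.00 mm).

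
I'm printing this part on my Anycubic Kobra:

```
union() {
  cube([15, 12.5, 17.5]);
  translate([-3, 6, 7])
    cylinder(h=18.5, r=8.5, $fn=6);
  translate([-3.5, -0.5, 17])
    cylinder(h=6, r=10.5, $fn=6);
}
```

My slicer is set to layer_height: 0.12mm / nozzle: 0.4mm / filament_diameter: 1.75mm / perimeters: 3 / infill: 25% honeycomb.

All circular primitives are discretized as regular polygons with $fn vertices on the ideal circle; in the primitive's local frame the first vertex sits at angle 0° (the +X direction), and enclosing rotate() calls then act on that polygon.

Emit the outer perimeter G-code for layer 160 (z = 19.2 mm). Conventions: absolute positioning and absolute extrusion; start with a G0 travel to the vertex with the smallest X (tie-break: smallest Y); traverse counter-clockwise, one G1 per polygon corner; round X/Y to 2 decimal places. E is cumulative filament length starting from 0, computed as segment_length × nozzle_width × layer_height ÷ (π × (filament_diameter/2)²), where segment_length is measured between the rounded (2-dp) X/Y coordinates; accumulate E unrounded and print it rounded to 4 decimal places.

G0 X-14.00 Y-0.50 Z19.20
G1 X-8.75 Y-9.59 E0.2095
G1 X1.75 Y-9.59 E0.4190
G1 X7.00 Y-0.50 E0.6285
G1 X4.37 Y4.05 E0.7334
G1 X5.50 Y6.00 E0.7784
G1 X1.25 Y13.36 E0.9480
G1 X-7.25 Y13.36 E1.1176
G1 X-11.50 Y6.00 E1.2872
G1 X-10.87 Y4.92 E1.3121
G1 X-14.00 Y-0.50 E1.4370

At z = 19.2 mm: the cube is not intersected at this z (z outside [0, 17.5]); the cylinder at (-3, 6): section is a regular 6-gon, circumradius r=8.5; the cylinder at (-3.5, -0.5): section is a regular 6-gon, circumradius r=10.5; Taking the union: the regions partially overlap (shared area 122.09 mm²), so overlapping operands fuse into one piece — 1 connected region. The outline is a single polygon with 10 vertices. Extrusion per mm of travel: 0.4 × 0.12 / (π × 0.875²) = 0.019956. Accumulating E over each segment gives final E = 1.4370.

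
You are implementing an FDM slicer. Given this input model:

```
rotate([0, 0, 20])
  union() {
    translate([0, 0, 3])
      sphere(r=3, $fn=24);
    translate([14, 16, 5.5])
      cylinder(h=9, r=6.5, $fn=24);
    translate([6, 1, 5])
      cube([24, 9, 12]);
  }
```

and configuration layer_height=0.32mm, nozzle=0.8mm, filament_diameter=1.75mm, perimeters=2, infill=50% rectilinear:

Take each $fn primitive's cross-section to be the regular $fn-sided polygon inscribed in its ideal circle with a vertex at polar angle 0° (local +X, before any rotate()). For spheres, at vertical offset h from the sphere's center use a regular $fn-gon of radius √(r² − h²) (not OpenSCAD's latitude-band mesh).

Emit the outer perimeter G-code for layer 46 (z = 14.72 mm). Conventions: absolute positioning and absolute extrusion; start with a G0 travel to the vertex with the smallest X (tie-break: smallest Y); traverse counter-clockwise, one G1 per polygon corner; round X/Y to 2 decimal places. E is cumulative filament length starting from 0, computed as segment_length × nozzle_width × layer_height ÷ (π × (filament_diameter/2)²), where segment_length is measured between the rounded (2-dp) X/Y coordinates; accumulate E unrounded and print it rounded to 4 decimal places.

G0 X2.22 Y11.45 Z14.72
G1 X5.30 Y2.99 E0.9582
G1 X27.85 Y11.20 E3.5124
G1 X24.77 Y19.66 E4.4706
G1 X2.22 Y11.45 E7.0248

At z = 14.72 mm: the sphere does not reach this height (|z−center|=11.720 > r=3); the cylinder at (14, 16) does not reach this height (z outside [5.5, 14.5]); the cube at (6, 1) (footprint 24×9) is included at this height; Taking the union: only the 24×9 cube at (6, 1) is present, so the union is just that shape — 1 connected region; (whole slice rotated 20° about Z — lengths, areas and connectivity unchanged). The outline is a single polygon with 4 vertices. Extrusion per mm of travel: 0.8 × 0.32 / (π × 0.875²) = 0.106432. Accumulating E over each segment gives final E = 7.0248.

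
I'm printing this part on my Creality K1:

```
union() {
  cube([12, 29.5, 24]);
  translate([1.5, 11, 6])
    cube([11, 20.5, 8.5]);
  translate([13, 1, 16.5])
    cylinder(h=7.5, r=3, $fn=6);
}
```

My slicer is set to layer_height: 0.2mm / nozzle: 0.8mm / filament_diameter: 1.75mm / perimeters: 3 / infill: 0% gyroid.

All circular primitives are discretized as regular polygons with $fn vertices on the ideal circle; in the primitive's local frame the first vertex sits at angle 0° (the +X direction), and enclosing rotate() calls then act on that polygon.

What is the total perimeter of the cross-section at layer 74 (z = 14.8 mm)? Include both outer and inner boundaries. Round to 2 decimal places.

At z = 14.8 mm: the cube is present — its section is the full 12×29.5 rectangle (perimeter 83.00 mm); the cube at (1.5, 11) is absent (z outside [6, 14.5]); the cylinder at (13, 1) is absent (z outside [16.5, 24]); Combining (union): only the 12×29.5 cube is present, so the union is just that shape — boundary = 83.00 mm. Overall, the cross-section is a single solid region. Total boundary length (outer) = 83.00 mm.

83.00 mm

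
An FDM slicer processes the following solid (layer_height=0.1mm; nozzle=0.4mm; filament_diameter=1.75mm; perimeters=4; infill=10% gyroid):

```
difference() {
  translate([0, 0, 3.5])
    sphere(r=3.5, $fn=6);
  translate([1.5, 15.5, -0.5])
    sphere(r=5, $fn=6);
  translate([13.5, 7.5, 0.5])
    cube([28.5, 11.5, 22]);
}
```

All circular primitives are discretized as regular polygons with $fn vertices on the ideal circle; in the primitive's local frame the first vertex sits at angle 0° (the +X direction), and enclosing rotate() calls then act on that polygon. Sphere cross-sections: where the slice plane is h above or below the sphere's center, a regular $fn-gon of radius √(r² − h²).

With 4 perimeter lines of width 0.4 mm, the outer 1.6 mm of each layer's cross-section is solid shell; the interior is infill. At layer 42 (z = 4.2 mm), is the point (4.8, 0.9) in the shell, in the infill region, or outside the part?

At z = 4.2 mm: the r=3.5 sphere slices to a regular 6-gon of circumradius 3.429 (√(r²−h²) with h=0.7 from center); the r=5 sphere at (1.5, 15.5) contributes a regular 6-gon of circumradius √(5²−4.7²) = 1.706; the cube at (13.5, 7.5) (footprint 28.5×11.5) is included at this height; After the difference (first − rest): starting from the r=3.5 sphere, the r=5 sphere at (1.5, 15.5) misses the remaining region (no effect); the 28.5×11.5 cube at (13.5, 7.5) misses the remaining region (no effect) — 1 connected region. Overall, the cross-section is a single solid region. The nearest boundary edge runs (1.71, 2.97)→(3.43, 0.00); distance from the point to it = 1.64 mm. The point is not inside any of the regions above, so it lies outside the cross-section (1.64 mm from the nearest boundary).

outside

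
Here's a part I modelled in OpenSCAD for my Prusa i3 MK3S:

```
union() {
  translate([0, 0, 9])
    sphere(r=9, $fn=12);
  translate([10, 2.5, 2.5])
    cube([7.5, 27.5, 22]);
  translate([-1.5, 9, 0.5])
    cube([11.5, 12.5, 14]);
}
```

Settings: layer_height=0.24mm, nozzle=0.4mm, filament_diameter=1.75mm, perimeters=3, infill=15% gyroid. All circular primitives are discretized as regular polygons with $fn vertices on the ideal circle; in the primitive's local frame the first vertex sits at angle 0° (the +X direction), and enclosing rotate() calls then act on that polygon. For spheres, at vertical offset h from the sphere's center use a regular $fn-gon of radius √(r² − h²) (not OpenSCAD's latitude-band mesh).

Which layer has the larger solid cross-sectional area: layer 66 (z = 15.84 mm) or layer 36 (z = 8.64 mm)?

Layer 66 (z = 15.84): the r=9 sphere slices to a regular 12-gon of circumradius 5.849 (√(r²−h²) with h=6.84 from center) (area = (12/2)·5.849²·sin(360°/12) = 102.64 mm²); the cube at (10, 2.5) (footprint 7.5×27.5) is included at this height (area 206.25 mm²); the cube at (-1.5, 9) is absent (z outside [0.5, 14.5]); Taking the union: the 2 present regions are separate (no shared area or edge), so areas and boundary lengths simply add and each stays a separate island — area = 308.89 mm². So its area = 308.89 mm². Layer 36 (z = 8.64): the r=9 sphere contributes a regular 12-gon of circumradius √(9²−0.36²) = 8.993 (area = (12/2)·8.993²·sin(360°/12) = 242.61 mm²); the cube at (10, 2.5) is present — its section is the full 7.5×27.5 rectangle (area 206.25 mm²); the cube at (-1.5, 9) is present — its section is the full 11.5×12.5 rectangle (area 143.75 mm²); Combining (union): the 3 present regions share edge segments without overlapping in area, so areas simply add but the touching pieces fuse into one outline (the shared edge portions become interior and drop out of the boundary) — area = 592.61 mm². So its area = 592.61 mm². Layer 36 is larger (592.61 vs 308.89 mm²).

layer 36 (z = 8.64 mm)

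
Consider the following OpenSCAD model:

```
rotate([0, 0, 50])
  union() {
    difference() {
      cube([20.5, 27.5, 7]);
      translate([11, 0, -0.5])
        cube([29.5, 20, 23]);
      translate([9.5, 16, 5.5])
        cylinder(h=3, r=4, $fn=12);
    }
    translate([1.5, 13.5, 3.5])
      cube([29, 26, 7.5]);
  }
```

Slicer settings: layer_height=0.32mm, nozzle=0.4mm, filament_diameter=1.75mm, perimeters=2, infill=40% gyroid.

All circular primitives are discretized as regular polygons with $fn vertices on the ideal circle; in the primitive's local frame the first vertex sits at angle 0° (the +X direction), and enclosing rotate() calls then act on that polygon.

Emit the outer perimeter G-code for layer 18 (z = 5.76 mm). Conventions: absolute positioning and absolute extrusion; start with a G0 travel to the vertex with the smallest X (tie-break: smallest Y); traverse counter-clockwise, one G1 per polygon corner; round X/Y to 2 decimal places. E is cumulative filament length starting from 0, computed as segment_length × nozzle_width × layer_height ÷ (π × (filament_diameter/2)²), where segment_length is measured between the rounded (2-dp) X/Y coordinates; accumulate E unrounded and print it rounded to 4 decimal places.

G0 X-29.29 Y26.54 Z5.76
G1 X-20.10 Y18.83 E0.6384
G1 X-21.07 Y17.68 E0.7184
G1 X0.00 Y0.00 E2.1821
G1 X7.07 Y8.43 E2.7676
G1 X-2.43 Y16.40 E3.4276
G1 X-3.09 Y14.99 E3.5104
G1 X-4.78 Y13.80 E3.6204
G1 X-6.14 Y13.68 E3.6931
G1 X9.26 Y32.04 E4.9683
G1 X-10.65 Y48.75 E6.3515
G1 X-29.29 Y26.54 E7.8946

At z = 5.76 mm: the 20.5×27.5 cube contributes its full rectangle; the cube at (11, 0) is present — its section is the full 29.5×20 rectangle; the r=4 cylinder at (9.5, 16) contributes a regular 12-gon of circumradius 4; Taking the first minus the rest: starting from the 20.5×27.5 cube, the 29.5×20 cube at (11, 0) partially overlaps it — only the 190.00 mm² overlap (of its 590.00 mm²) is removed, clipping the outline; the r=4 cylinder at (9.5, 16) partially overlaps it — only the 35.40 mm² overlap (of its 48.00 mm²) is removed, clipping the outline — 1 connected region; the 29×26 cube at (1.5, 13.5) contributes its full rectangle; Taking the union: the regions partially overlap (shared area 173.73 mm²), so overlapping operands fuse into one piece — 1 connected region; (whole slice rotated 50° about Z — lengths, areas and connectivity unchanged). The outline is a single polygon with 11 vertices. Extrusion per mm of travel: 0.4 × 0.32 / (π × 0.875²) = 0.053216. Accumulating E over each segment gives final E = 7.8946.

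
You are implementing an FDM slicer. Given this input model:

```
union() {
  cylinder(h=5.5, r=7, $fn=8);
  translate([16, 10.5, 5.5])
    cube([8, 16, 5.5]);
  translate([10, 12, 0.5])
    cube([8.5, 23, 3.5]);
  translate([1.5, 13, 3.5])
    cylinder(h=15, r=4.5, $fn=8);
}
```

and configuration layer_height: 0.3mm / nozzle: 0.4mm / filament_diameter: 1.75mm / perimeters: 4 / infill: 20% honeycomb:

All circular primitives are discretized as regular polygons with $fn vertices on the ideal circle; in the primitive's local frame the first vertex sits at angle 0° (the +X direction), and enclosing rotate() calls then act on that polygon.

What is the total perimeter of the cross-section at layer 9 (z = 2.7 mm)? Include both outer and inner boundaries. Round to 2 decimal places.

105.86 mm

At z = 2.7 mm: the r=7 cylinder contributes a regular 8-gon of circumradius 7 (perimeter = 2·8·7.000·sin(180°/8) = 42.86 mm); the cube at (16, 10.5) does not reach this height (z outside [5.5, 11]); the 8.5×23 cube at (10, 12) contributes its full rectangle (perimeter 63.00 mm); the cylinder at (1.5, 13) does not reach this height (z outside [3.5, 18.5]); Merging all regions: the 2 present regions are separate (no shared area or edge), so areas and boundary lengths simply add and each stays a separate island — boundary = 105.86 mm. Overall, the cross-section has 2 separate islands. Total boundary length (outer) = 105.86 mm.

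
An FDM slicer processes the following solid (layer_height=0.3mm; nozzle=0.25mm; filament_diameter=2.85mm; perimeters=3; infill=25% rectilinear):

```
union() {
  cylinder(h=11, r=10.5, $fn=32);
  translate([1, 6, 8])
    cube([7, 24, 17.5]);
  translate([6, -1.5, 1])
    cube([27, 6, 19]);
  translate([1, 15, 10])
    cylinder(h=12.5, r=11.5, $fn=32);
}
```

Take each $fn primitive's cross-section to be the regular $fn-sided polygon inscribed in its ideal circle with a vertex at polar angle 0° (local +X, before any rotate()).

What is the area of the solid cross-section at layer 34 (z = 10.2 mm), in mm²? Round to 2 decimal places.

847.82 mm²

At z = 10.2 mm: the r=10.5 cylinder contributes a regular 32-gon of circumradius 10.5 (area = (32/2)·10.500²·sin(360°/32) = 344.14 mm²); the 7×24 cube at (1, 6) contributes its full rectangle (area 168.00 mm²); the 27×6 cube at (6, -1.5) contributes its full rectangle (area 162.00 mm²); the r=11.5 cylinder at (1, 15) gives a regular 32-gon of circumradius 11.5 (constant along its height) (area = (32/2)·11.500²·sin(360°/32) = 412.81 mm²); Combining (union): the regions partially overlap — summed areas 1086.95 mm² minus the doubly-counted overlap 239.13 mm² gives 847.82 mm² — area = 847.82 mm². Overall, the cross-section is a single solid region. Net area = 847.82 mm².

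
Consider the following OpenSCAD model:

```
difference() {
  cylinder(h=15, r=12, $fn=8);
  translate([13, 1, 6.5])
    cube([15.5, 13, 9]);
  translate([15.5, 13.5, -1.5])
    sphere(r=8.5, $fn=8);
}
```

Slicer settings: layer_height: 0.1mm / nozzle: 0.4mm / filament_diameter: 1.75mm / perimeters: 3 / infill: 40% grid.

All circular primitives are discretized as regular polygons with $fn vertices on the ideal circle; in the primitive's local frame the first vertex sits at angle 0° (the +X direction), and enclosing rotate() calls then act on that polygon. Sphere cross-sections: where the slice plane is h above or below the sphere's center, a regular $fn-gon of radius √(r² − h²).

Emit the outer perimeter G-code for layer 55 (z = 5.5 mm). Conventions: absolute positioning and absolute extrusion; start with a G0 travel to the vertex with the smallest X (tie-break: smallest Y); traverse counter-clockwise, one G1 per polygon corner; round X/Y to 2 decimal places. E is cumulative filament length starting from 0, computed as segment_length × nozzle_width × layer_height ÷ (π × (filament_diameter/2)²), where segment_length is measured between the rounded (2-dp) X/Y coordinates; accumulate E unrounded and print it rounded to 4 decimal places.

G0 X-12.00 Y0.00 Z5.50
G1 X-8.49 Y-8.49 E0.1528
G1 X0.00 Y-12.00 E0.3056
G1 X8.49 Y-8.49 E0.4583
G1 X12.00 Y0.00 E0.6111
G1 X8.49 Y8.49 E0.7639
G1 X0.00 Y12.00 E0.9167
G1 X-8.49 Y8.49 E1.0695
G1 X-12.00 Y0.00 E1.2222

At z = 5.5 mm: the r=12 cylinder contributes a regular 8-gon of circumradius 12; the cube at (13, 1) is not intersected at this z (z outside [6.5, 15.5]); the r=8.5 sphere at (15.5, 13.5) contributes a regular 8-gon of circumradius √(8.5²−7²) = 4.822; Subtracting the remaining from the first: starting from the r=12 cylinder, the r=8.5 sphere at (15.5, 13.5) misses the remaining region (no effect) — 1 connected region. The outline is a single polygon with 8 vertices. Extrusion per mm of travel: 0.4 × 0.1 / (π × 0.875²) = 0.016630. Accumulating E over each segment gives final E = 1.2222.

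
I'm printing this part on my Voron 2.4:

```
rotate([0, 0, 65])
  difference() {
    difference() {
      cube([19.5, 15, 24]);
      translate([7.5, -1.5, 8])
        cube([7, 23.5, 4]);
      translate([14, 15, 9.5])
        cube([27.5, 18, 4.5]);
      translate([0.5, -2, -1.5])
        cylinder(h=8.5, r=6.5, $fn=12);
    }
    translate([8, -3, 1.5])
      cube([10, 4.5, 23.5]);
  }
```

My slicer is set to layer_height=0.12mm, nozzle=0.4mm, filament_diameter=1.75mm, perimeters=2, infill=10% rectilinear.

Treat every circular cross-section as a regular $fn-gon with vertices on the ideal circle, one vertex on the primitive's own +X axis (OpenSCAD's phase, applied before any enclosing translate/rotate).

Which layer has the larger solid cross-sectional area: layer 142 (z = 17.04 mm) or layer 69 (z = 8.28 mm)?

layer 142 (z = 17.04 mm)

Layer 142 (z = 17.04): the 19.5×15 cube contributes its full rectangle (area 292.50 mm²); the cube at (7.5, -1.5) is not intersected at this z (z outside [8, 12]); the cube at (14, 15) does not reach this height (z outside [9.5, 14]); the cylinder at (0.5, -2) does not reach this height (z outside [-1.5, 7]); After the difference (first − rest): none of the subtracted shapes is present at this height, so the 19.5×15 cube is unchanged — area = 292.50 mm²; the 10×4.5 cube at (8, -3) contributes its full rectangle (area 45.00 mm²); Taking the first minus the rest: starting from the result so far (292.50 mm²), the 10×4.5 cube at (8, -3) partially overlaps it — only the 15.00 mm² overlap (of its 45.00 mm²) is removed, clipping the outline — area = 277.50 mm²; (whole slice rotated 65° about Z — lengths, areas and connectivity unchanged). So its area = 277.50 mm². Layer 69 (z = 8.28): the 19.5×15 cube contributes its full rectangle (area 292.50 mm²); the cube at (7.5, -1.5) (footprint 7×23.5) is included at this height (area 164.50 mm²); the cube at (14, 15) does not reach this height (z outside [9.5, 14]); the cylinder at (0.5, -2) is absent (z outside [-1.5, 7]); After the difference (first − rest): starting from the 19.5×15 cube (292.50 mm²), the 7×23.5 cube at (7.5, -1.5) partially overlaps it — only the 105.00 mm² overlap (of its 164.50 mm²) is removed, clipping the outline — area = 187.50 mm²; the 10×4.5 cube at (8, -3) contributes its full rectangle (area 45.00 mm²); Subtracting the remaining from the first: starting from the result so far (187.50 mm²), the 10×4.5 cube at (8, -3) partially overlaps it — only the 5.25 mm² overlap (of its 45.00 mm²) is removed, clipping the outline — area = 182.25 mm²; (rotated 65° about Z; rotation is an isometry so areas/perimeters/island counts are preserved). So its area = 182.25 mm². Layer 142 is larger (277.50 vs 182.25 mm²).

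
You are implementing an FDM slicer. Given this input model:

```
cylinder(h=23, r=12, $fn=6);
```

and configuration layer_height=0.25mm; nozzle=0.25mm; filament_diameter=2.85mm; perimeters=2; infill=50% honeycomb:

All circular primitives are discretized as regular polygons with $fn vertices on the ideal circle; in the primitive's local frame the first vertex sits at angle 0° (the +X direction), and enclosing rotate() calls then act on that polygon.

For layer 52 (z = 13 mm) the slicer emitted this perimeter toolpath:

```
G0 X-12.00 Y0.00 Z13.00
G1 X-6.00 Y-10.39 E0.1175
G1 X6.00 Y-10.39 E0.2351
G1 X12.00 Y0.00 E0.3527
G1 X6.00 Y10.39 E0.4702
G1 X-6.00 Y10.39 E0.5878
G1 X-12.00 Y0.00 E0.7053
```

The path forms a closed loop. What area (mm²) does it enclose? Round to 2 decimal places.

Apply the shoelace formula to the sequence of (X, Y) vertices; enclosed area = 374.04 mm².

374.04 mm²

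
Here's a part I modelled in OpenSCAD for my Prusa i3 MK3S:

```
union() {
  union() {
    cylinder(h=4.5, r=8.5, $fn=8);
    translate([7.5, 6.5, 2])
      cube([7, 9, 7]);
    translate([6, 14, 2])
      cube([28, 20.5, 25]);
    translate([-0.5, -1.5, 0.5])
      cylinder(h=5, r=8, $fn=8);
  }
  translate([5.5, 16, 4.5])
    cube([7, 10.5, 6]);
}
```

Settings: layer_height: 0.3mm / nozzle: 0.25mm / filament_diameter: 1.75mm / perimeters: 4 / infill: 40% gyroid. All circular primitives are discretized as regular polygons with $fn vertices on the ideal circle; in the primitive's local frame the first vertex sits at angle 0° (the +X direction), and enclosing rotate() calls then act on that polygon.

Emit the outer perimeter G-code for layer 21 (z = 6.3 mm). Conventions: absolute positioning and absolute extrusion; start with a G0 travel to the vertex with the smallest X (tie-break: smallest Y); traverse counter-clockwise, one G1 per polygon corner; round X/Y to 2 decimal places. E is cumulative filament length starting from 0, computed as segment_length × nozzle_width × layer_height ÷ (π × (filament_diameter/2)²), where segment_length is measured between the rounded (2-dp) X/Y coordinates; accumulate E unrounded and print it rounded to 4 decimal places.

G0 X5.50 Y16.00 Z6.30
G1 X6.00 Y16.00 E0.0156
G1 X6.00 Y14.00 E0.0780
G1 X7.50 Y14.00 E0.1247
G1 X7.50 Y6.50 E0.3586
G1 X14.50 Y6.50 E0.5769
G1 X14.50 Y14.00 E0.8107
G1 X34.00 Y14.00 E1.4188
G1 X34.00 Y34.50 E2.0580
G1 X6.00 Y34.50 E2.9310
G1 X6.00 Y26.50 E3.1805
G1 X5.50 Y26.50 E3.1961
G1 X5.50 Y16.00 E3.5235

At z = 6.3 mm: the cylinder does not reach this height (z outside [0, 4.5]); the cube at (7.5, 6.5) (footprint 7×9) is included at this height; the 28×20.5 cube at (6, 14) contributes its full rectangle; the cylinder at (-0.5, -1.5) is not intersected at this z (z outside [0.5, 5.5]); Combining (union): the regions partially overlap (shared area 10.50 mm²), so overlapping operands fuse into one piece — 1 connected region; the cube at (5.5, 16) is present — its section is the full 7×10.5 rectangle; Merging all regions: the regions partially overlap (shared area 68.25 mm²), so overlapping operands fuse into one piece — 1 connected region. The outline is a single polygon with 12 vertices. Extrusion per mm of travel: 0.25 × 0.3 / (π × 0.875²) = 0.031181. Accumulating E over each segment gives final E = 3.5235.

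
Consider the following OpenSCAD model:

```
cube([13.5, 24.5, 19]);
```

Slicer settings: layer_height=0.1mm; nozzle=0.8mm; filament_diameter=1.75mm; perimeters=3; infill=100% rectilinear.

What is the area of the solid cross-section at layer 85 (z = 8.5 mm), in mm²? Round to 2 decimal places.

330.75 mm²

At z = 8.5 mm: the cube is present — its section is the full 13.5×24.5 rectangle (area 330.75 mm²). Overall, the cross-section is a single solid region. Net area = 330.75 mm².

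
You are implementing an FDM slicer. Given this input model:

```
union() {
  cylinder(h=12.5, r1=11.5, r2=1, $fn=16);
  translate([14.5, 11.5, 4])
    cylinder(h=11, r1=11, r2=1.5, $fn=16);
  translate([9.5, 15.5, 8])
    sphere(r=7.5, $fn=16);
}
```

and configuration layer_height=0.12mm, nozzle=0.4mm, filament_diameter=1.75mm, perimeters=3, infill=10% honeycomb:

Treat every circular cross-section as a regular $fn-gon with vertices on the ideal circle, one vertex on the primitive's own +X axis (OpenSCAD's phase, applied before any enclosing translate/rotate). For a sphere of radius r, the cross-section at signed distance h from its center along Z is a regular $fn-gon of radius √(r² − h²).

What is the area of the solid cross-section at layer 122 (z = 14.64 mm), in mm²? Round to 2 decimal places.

At z = 14.64 mm: the cone does not reach this height (z outside [0, 12.5]); the cone at (14.5, 11.5) (r1=11→r2=1.5) has section circumradius 1.811 here — a regular 16-gon (area = (16/2)·1.811²·sin(360°/16) = 10.04 mm²); the sphere at (9.5, 15.5): section is a regular 16-gon, circumradius = √(r²−h²) = √(7.5²−6.64²) = 3.487 (area = (16/2)·3.487²·sin(360°/16) = 37.23 mm²); Taking the union: the 2 present regions are separate (no shared area or edge), so areas and boundary lengths simply add and each stays a separate island — area = 47.27 mm². Overall, the cross-section has 2 separate islands. Net area = 47.27 mm².

47.27 mm²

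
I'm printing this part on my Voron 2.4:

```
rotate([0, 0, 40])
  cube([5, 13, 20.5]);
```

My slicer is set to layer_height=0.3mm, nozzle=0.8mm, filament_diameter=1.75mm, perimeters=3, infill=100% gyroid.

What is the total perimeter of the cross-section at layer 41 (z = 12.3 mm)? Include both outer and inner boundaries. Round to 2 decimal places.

At z = 12.3 mm: the cube (footprint 5×13) is included at this height (perimeter 36.00 mm); (rotated 40° about Z; rotation is an isometry so areas/perimeters/island counts are preserved). Overall, the cross-section is a single solid region. Total boundary length (outer) = 36.00 mm.

36.00 mm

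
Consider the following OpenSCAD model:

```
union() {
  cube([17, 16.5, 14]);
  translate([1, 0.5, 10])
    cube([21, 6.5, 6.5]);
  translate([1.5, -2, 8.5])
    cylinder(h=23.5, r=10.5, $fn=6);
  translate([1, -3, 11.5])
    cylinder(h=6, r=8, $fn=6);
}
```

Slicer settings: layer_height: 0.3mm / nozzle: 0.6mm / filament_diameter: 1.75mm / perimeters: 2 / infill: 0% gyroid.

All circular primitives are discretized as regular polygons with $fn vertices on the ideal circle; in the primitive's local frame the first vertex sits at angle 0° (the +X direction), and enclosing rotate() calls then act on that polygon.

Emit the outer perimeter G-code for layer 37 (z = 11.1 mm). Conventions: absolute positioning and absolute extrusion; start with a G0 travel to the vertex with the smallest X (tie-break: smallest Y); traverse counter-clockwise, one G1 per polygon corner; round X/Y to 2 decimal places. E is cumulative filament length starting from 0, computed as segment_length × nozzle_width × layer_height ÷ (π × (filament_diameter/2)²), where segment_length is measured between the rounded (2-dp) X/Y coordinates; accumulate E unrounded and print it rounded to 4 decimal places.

At z = 11.1 mm: the 17×16.5 cube contributes its full rectangle; the cube at (1, 0.5) (footprint 21×6.5) is included at this height; the cylinder at (1.5, -2): section is a regular 6-gon, circumradius r=10.5; the cylinder at (1, -3) is absent (z outside [11.5, 17.5]); Combining (union): the regions partially overlap (shared area 166.40 mm²), so overlapping operands fuse into one piece — 1 connected region. The outline is a single polygon with 14 vertices. Extrusion per mm of travel: 0.6 × 0.3 / (π × 0.875²) = 0.074835. Accumulating E over each segment gives final E = 8.0155.

G0 X-9.00 Y-2.00 Z11.10
G1 X-3.75 Y-11.09 E0.7856
G1 X6.75 Y-11.09 E1.5713
G1 X12.00 Y-2.00 E2.3569
G1 X10.85 Y0.00 E2.5295
G1 X17.00 Y0.00 E2.9898
G1 X17.00 Y0.50 E3.0272
G1 X22.00 Y0.50 E3.4014
G1 X22.00 Y7.00 E3.8878
G1 X17.00 Y7.00 E4.2620
G1 X17.00 Y16.50 E4.9729
G1 X0.00 Y16.50 E6.2451
G1 X0.00 Y7.09 E6.9493
G1 X-3.75 Y7.09 E7.2299
G1 X-9.00 Y-2.00 E8.0155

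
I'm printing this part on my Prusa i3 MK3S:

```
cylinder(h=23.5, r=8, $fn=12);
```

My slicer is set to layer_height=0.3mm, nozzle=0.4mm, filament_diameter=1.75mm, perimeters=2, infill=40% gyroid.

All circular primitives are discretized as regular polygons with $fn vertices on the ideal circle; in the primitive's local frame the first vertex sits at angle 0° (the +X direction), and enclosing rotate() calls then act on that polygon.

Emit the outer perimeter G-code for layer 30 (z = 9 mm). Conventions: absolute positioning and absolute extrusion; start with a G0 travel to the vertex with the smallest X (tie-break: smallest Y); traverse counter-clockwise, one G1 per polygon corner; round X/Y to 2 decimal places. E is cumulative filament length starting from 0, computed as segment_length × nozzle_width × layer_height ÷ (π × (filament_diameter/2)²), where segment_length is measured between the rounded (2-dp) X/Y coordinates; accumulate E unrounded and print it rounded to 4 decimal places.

G0 X-8.00 Y0.00 Z9.00
G1 X-6.93 Y-4.00 E0.2066
G1 X-4.00 Y-6.93 E0.4133
G1 X0.00 Y-8.00 E0.6199
G1 X4.00 Y-6.93 E0.8265
G1 X6.93 Y-4.00 E1.0332
G1 X8.00 Y0.00 E1.2398
G1 X6.93 Y4.00 E1.4463
G1 X4.00 Y6.93 E1.6531
G1 X0.00 Y8.00 E1.8596
G1 X-4.00 Y6.93 E2.0662
G1 X-6.93 Y4.00 E2.2730
G1 X-8.00 Y0.00 E2.4795

At z = 9 mm: the r=8 cylinder gives a regular 12-gon of circumradius 8 (constant along its height). The outline is a single polygon with 12 vertices. Extrusion per mm of travel: 0.4 × 0.3 / (π × 0.875²) = 0.049890. Accumulating E over each segment gives final E = 2.4795.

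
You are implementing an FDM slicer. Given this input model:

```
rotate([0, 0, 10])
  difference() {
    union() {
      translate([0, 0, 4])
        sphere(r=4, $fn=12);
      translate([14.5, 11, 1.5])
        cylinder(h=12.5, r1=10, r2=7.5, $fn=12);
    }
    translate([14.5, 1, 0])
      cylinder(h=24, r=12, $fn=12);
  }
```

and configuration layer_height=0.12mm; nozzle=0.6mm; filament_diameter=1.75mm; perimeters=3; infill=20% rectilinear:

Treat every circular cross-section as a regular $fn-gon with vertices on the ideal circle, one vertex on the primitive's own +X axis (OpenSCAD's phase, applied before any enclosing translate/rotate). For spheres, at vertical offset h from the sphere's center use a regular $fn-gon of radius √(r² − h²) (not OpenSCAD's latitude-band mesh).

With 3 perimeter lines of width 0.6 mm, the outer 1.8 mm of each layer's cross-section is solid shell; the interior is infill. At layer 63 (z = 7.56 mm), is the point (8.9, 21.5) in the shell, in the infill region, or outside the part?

At z = 7.56 mm: the sphere: section is a regular 12-gon, circumradius = √(r²−h²) = √(4²−3.56²) = 1.824; the cone at (14.5, 11) contributes a regular 12-gon of circumradius 8.788 (interpolated between r1=10 and r2=7.5 at t=0.485); Taking the union: the 2 present regions are separate (no shared area or edge), so areas and boundary lengths simply add and each stays a separate island — 2 connected regions; the cylinder at (14.5, 1): section is a regular 12-gon, circumradius r=12; Subtracting the remaining from the first: starting from the result so far, the r=12 cylinder at (14.5, 1) partially overlaps it — only the 125.82 mm² overlap (of its 432.00 mm²) is removed, clipping the outline — 2 connected regions; (rotated 10° about Z; rotation is an isometry so areas/perimeters/island counts are preserved). Overall, the cross-section has 2 separate islands. Undo the 10° rotation: the query point maps to (12.498, 19.628) in the un-rotated model frame. The nearest boundary edge runs (10.11, 18.61)→(14.50, 19.79); distance from the point to it = 0.36 mm. The point is not inside any of the regions above, so it lies outside the cross-section (0.36 mm from the nearest boundary).

outside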